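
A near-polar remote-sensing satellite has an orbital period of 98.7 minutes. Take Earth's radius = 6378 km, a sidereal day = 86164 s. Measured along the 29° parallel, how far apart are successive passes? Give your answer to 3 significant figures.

T = 98.7 min = 5922.0 s.
Node shift per orbit = (5922.0/86164) × 360° = 24.74°.
Equatorial spacing = 24.74 × 111.3 km/° = 2754 km.
At 29° latitude, spacing = 2754 × cos(29°) = 2409 km.

2410 km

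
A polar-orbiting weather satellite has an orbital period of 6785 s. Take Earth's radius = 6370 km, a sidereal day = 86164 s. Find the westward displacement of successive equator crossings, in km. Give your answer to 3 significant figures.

During one orbit Earth rotates (6785.0 / 86164) × 360° = 28.35°.
At the equator that is 28.35° × (2π·6370/360) km/° = 28.35 × 111.2 = 3152 km.

3150 km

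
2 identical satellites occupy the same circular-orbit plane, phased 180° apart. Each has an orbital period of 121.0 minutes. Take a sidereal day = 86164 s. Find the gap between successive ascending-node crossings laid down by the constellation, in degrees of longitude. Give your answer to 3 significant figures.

15.2°

T = 121.0 min = 7260.0 s.
Single-satellite node shift = (7260.0/86164) × 360° = 30.33°.
With 2 satellites evenly phased, successive equator crossings are 30.33/2 = 15.166° apart.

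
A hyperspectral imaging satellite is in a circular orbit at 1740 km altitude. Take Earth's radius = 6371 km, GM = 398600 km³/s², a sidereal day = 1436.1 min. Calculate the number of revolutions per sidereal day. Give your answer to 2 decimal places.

11.85

Semi-major axis a = 6371 + 1740 = 8111 km. Period T = 2π√(a³/μ) = 2π√(8111³/398600) = 7269.8 s = 121.16 min.
Orbits per sidereal day = 86166 / 7269.8 = 11.853.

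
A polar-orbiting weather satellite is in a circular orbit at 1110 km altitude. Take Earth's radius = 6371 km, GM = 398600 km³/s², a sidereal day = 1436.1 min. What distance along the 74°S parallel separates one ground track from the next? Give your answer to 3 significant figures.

Semi-major axis a = 6371 + 1110 = 7481 km. Period T = 2π√(a³/μ) = 2π√(7481³/398600) = 6439.5 s = 107.32 min.
Node shift per orbit = (6439.5/86166) × 360° = 26.90°.
Equatorial spacing = 26.90 × 111.2 km/° = 2992 km.
At 74° latitude, spacing = 2992 × cos(74°) = 825 km.

825 km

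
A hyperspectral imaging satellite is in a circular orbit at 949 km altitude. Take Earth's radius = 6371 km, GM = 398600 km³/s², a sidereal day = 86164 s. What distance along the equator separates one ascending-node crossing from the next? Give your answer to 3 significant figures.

Semi-major axis a = 6371 + 949 = 7320 km. Period T = 2π√(a³/μ) = 2π√(7320³/398600) = 6232.7 s = 103.88 min.
During one orbit Earth rotates (6232.7 / 86164) × 360° = 26.04°.
At the equator that is 26.04° × (2π·6371/360) km/° = 26.04 × 111.2 = 2896 km.

2900 km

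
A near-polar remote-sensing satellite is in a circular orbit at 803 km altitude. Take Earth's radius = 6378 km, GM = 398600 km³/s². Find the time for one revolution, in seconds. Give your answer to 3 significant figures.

Semi-major axis a = 6378 + 803 = 7181 km. Period T = 2π√(a³/μ) = 2π√(7181³/398600) = 6056.0 s = 100.93 min.

6060 seconds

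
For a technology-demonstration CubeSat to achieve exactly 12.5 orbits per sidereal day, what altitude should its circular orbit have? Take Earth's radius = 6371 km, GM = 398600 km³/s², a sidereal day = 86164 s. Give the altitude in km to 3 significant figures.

1460 km

Required period T = 86164 / 12.5 = 6893.1 s.
From T = 2π√(a³/μ): a = (μ T²/4π²)^(1/3) = (398600 × 6893.1² / 4π²)^(1/3) = 7828 km.
Altitude h = a − R = 7828 − 6371 = 1457 km.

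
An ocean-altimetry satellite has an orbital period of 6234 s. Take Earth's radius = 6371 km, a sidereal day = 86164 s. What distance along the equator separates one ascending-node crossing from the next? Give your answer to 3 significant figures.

2900 km

During one orbit Earth rotates (6234.0 / 86164) × 360° = 26.05°.
At the equator that is 26.05° × (2π·6371/360) km/° = 26.05 × 111.2 = 2896 km.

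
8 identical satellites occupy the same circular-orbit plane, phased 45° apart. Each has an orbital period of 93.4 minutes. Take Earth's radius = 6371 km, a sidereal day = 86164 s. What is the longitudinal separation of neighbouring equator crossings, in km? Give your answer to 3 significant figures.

325 km

T = 93.4 min = 5604.0 s.
Single-satellite node shift = (5604.0/86164) × 360° = 23.41°.
With 8 satellites evenly phased, successive equator crossings are 23.41/8 = 2.927° apart.
That is 2.927 × 111.2 = 325 km at the equator.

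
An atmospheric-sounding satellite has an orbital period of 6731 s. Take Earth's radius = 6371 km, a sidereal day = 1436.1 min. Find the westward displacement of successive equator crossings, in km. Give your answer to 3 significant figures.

During one orbit Earth rotates (6731.0 / 86166) × 360° = 28.12°.
At the equator that is 28.12° × (2π·6371/360) km/° = 28.12 × 111.2 = 3127 km.

3130 km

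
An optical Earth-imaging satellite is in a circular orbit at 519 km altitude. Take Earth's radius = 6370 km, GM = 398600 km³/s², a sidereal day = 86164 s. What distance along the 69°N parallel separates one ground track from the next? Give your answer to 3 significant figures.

947 km

Semi-major axis a = 6370 + 519 = 6889 km. Period T = 2π√(a³/μ) = 2π√(6889³/398600) = 5690.4 s = 94.84 min.
Node shift per orbit = (5690.4/86164) × 360° = 23.78°.
Equatorial spacing = 23.78 × 111.2 km/° = 2643 km.
At 69° latitude, spacing = 2643 × cos(69°) = 947 km.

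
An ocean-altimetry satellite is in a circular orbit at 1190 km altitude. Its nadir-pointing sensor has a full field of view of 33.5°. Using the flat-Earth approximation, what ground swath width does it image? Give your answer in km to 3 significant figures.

716 km

Half-angle = 33.5°/2 = 16.75°.
Swath width ≈ 2h·tan(θ/2) = 2 × 1190 × tan(16.75°) = 716.3 km.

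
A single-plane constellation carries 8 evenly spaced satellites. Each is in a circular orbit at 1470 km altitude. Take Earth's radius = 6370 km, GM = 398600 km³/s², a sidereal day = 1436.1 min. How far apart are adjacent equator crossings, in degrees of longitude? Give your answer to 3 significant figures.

3.61°

Semi-major axis a = 6370 + 1470 = 7840 km. Period T = 2π√(a³/μ) = 2π√(7840³/398600) = 6908.5 s = 115.14 min.
Single-satellite node shift = (6908.5/86166) × 360° = 28.86°.
With 8 satellites evenly phased, successive equator crossings are 28.86/8 = 3.608° apart.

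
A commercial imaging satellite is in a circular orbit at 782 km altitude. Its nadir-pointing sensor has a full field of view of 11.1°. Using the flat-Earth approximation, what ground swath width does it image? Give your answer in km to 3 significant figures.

152 km

Half-angle = 11.1°/2 = 5.55°.
Swath width ≈ 2h·tan(θ/2) = 2 × 782 × tan(5.55°) = 152.0 km.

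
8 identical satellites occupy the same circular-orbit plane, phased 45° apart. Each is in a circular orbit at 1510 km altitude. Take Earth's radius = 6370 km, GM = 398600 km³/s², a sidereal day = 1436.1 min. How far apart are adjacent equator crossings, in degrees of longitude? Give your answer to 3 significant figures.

3.64°

Semi-major axis a = 6370 + 1510 = 7880 km. Period T = 2π√(a³/μ) = 2π√(7880³/398600) = 6961.5 s = 116.02 min.
Single-satellite node shift = (6961.5/86166) × 360° = 29.08°.
With 8 satellites evenly phased, successive equator crossings are 29.08/8 = 3.636° apart.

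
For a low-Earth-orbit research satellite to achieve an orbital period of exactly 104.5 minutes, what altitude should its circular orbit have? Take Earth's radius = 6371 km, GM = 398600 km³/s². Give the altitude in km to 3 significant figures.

T = 104.5 min = 6270.0 s.
From T = 2π√(a³/μ): a = (μ T²/4π²)^(1/3) = (398600 × 6270.0² / 4π²)^(1/3) = 7349 km.
Altitude h = a − R = 7349 − 6371 = 978 km.

978 km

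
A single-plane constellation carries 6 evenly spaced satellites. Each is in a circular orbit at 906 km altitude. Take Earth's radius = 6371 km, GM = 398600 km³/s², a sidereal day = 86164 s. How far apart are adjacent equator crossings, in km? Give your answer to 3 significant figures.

478 km

Semi-major axis a = 6371 + 906 = 7277 km. Period T = 2π√(a³/μ) = 2π√(7277³/398600) = 6177.9 s = 102.96 min.
Single-satellite node shift = (6177.9/86164) × 360° = 25.81°.
With 6 satellites evenly phased, successive equator crossings are 25.81/6 = 4.302° apart.
That is 4.302 × 111.2 = 478 km at the equator.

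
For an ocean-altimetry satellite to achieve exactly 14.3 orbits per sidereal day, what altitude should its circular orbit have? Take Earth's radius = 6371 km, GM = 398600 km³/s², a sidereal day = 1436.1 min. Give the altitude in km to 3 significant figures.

Required period T = 86166 / 14.3 = 6025.6 s.
From T = 2π√(a³/μ): a = (μ T²/4π²)^(1/3) = (398600 × 6025.6² / 4π²)^(1/3) = 7157 km.
Altitude h = a − R = 7157 − 6371 = 786 km.

786 km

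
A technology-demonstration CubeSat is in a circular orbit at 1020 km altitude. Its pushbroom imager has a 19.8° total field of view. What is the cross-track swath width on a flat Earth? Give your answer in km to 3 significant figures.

Half-angle = 19.8°/2 = 9.9°.
Swath width ≈ 2h·tan(θ/2) = 2 × 1020 × tan(9.9°) = 356.0 km.

356 km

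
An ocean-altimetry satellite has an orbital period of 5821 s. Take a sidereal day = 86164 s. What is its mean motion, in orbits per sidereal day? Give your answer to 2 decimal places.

14.80

Orbits per sidereal day = 86164 / 5821.0 = 14.802.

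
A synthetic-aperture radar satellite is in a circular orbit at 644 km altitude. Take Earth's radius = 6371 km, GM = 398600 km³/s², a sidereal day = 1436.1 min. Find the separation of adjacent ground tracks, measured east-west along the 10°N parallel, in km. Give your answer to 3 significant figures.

Semi-major axis a = 6371 + 644 = 7015 km. Period T = 2π√(a³/μ) = 2π√(7015³/398600) = 5847.3 s = 97.45 min.
Node shift per orbit = (5847.3/86166) × 360° = 24.43°.
Equatorial spacing = 24.43 × 111.2 km/° = 2716 km.
At 10° latitude, spacing = 2716 × cos(10°) = 2675 km.

2680 km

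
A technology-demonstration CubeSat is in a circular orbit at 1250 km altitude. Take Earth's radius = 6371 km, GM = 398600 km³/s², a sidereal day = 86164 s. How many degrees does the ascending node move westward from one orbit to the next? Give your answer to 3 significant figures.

27.7°

Semi-major axis a = 6371 + 1250 = 7621 km. Period T = 2π√(a³/μ) = 2π√(7621³/398600) = 6621.1 s = 110.35 min.
During one orbit Earth rotates (6621.1 / 86164) × 360° = 27.66°.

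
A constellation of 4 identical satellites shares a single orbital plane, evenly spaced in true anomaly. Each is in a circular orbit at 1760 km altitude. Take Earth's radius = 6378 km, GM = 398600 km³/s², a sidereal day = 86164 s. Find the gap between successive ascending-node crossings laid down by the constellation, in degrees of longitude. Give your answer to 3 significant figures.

Semi-major axis a = 6378 + 1760 = 8138 km. Period T = 2π√(a³/μ) = 2π√(8138³/398600) = 7306.1 s = 121.77 min.
Single-satellite node shift = (7306.1/86164) × 360° = 30.53°.
With 4 satellites evenly phased, successive equator crossings are 30.53/4 = 7.631° apart.

7.63°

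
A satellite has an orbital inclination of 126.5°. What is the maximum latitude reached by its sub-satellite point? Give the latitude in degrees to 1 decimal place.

Retrograde orbit: the ground track reaches ±(180° − i) = ±(180 − 126.5) = ±53.5°.

53.5°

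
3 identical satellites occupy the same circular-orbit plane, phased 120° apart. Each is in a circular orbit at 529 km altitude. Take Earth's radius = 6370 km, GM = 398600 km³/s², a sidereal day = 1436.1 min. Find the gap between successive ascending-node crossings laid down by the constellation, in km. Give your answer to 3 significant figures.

883 km

Semi-major axis a = 6370 + 529 = 6899 km. Period T = 2π√(a³/μ) = 2π√(6899³/398600) = 5702.8 s = 95.05 min.
Single-satellite node shift = (5702.8/86166) × 360° = 23.83°.
With 3 satellites evenly phased, successive equator crossings are 23.83/3 = 7.942° apart.
That is 7.942 × 111.2 = 883 km at the equator.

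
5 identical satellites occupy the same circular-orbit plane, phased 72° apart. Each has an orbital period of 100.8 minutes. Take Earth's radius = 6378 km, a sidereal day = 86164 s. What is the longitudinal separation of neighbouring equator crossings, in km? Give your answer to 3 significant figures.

T = 100.8 min = 6048.0 s.
Single-satellite node shift = (6048.0/86164) × 360° = 25.27°.
With 5 satellites evenly phased, successive equator crossings are 25.27/5 = 5.054° apart.
That is 5.054 × 111.3 = 563 km at the equator.

563 km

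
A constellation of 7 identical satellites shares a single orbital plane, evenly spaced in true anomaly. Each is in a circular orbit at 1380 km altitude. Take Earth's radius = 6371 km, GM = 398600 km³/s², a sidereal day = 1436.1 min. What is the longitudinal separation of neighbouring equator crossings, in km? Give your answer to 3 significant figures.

451 km

Semi-major axis a = 6371 + 1380 = 7751 km. Period T = 2π√(a³/μ) = 2π√(7751³/398600) = 6791.2 s = 113.19 min.
Single-satellite node shift = (6791.2/86166) × 360° = 28.37°.
With 7 satellites evenly phased, successive equator crossings are 28.37/7 = 4.053° apart.
That is 4.053 × 111.2 = 451 km at the equator.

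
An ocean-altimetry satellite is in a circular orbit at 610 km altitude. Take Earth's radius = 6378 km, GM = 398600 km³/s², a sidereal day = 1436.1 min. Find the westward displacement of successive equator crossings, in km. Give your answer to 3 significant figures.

2700 km

Semi-major axis a = 6378 + 610 = 6988 km. Period T = 2π√(a³/μ) = 2π√(6988³/398600) = 5813.5 s = 96.89 min.
During one orbit Earth rotates (5813.5 / 86166) × 360° = 24.29°.
At the equator that is 24.29° × (2π·6378/360) km/° = 24.29 × 111.3 = 2704 km.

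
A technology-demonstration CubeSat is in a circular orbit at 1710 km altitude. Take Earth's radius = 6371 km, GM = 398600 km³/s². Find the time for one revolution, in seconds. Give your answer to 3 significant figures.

Semi-major axis a = 6371 + 1710 = 8081 km. Period T = 2π√(a³/μ) = 2π√(8081³/398600) = 7229.5 s = 120.49 min.

7230 seconds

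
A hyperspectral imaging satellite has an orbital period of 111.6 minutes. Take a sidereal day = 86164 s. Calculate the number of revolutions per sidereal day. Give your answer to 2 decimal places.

T = 111.6 min = 6696.0 s.
Orbits per sidereal day = 86164 / 6696.0 = 12.868.

12.87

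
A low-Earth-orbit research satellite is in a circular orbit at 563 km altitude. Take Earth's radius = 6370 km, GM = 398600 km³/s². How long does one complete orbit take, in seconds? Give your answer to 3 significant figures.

Semi-major axis a = 6370 + 563 = 6933 km. Period T = 2π√(a³/μ) = 2π√(6933³/398600) = 5745.0 s = 95.75 min.

5750 seconds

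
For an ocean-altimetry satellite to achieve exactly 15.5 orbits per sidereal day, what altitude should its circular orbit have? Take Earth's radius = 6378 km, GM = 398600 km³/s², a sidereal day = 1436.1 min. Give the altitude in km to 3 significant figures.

Required period T = 86166 / 15.5 = 5559.1 s.
From T = 2π√(a³/μ): a = (μ T²/4π²)^(1/3) = (398600 × 5559.1² / 4π²)^(1/3) = 6783 km.
Altitude h = a − R = 6783 − 6378 = 405 km.

405 km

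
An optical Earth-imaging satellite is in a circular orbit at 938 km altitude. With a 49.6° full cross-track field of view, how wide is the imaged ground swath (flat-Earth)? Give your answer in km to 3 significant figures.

Half-angle = 49.6°/2 = 24.8°.
Swath width ≈ 2h·tan(θ/2) = 2 × 938 × tan(24.8°) = 866.8 km.

867 km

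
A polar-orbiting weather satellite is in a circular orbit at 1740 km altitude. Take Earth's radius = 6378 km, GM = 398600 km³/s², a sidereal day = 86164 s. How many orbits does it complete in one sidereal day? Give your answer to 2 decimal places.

Semi-major axis a = 6378 + 1740 = 8118 km. Period T = 2π√(a³/μ) = 2π√(8118³/398600) = 7279.2 s = 121.32 min.
Orbits per sidereal day = 86164 / 7279.2 = 11.837.

11.84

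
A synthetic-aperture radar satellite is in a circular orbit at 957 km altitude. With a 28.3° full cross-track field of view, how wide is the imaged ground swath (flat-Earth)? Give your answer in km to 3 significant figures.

Half-angle = 28.3°/2 = 14.15°.
Swath width ≈ 2h·tan(θ/2) = 2 × 957 × tan(14.15°) = 482.5 km.

483 km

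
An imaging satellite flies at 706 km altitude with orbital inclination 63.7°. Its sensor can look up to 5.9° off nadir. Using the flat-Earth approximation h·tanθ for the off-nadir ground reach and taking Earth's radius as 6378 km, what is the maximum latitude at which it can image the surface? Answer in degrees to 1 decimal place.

For a prograde orbit the ground track reaches latitude ±i = ±63.7°.
Sensor half-swath on the ground ≈ 706·tan(5.9°) = 73 km = 0.66° of latitude.
Maximum observable latitude ≈ 63.7 + 0.66 = 64.4°.

64.4°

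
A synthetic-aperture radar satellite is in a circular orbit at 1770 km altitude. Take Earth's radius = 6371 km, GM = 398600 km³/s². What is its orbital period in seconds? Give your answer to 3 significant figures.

Semi-major axis a = 6371 + 1770 = 8141 km. Period T = 2π√(a³/μ) = 2π√(8141³/398600) = 7310.2 s = 121.84 min.

7310 seconds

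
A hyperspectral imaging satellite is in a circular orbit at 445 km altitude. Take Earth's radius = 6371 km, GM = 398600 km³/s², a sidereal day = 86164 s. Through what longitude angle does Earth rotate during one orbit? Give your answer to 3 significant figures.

Semi-major axis a = 6371 + 445 = 6816 km. Period T = 2π√(a³/μ) = 2π√(6816³/398600) = 5600.2 s = 93.34 min.
During one orbit Earth rotates (5600.2 / 86164) × 360° = 23.40°.

23.4°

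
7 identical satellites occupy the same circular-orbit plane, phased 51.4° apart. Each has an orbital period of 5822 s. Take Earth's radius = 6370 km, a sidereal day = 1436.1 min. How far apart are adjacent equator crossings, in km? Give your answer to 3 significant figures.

386 km

Single-satellite node shift = (5822.0/86166) × 360° = 24.32°.
With 7 satellites evenly phased, successive equator crossings are 24.32/7 = 3.475° apart.
That is 3.475 × 111.2 = 386 km at the equator.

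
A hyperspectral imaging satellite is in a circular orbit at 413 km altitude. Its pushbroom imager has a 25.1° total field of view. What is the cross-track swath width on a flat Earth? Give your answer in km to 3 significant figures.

Half-angle = 25.1°/2 = 12.55°.
Swath width ≈ 2h·tan(θ/2) = 2 × 413 × tan(12.55°) = 183.9 km.

184 km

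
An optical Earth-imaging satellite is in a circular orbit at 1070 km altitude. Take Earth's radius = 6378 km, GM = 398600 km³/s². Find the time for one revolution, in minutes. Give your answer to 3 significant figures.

107 min

Semi-major axis a = 6378 + 1070 = 7448 km. Period T = 2π√(a³/μ) = 2π√(7448³/398600) = 6396.9 s = 106.62 min.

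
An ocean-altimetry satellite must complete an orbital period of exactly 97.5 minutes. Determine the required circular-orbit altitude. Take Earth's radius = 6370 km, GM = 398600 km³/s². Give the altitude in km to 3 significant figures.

T = 97.5 min = 5850.0 s.
From T = 2π√(a³/μ): a = (μ T²/4π²)^(1/3) = (398600 × 5850.0² / 4π²)^(1/3) = 7017 km.
Altitude h = a − R = 7017 − 6370 = 647 km.

647 km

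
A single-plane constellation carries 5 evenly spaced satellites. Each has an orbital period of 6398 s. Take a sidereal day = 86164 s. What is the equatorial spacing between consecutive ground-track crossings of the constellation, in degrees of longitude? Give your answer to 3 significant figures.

Single-satellite node shift = (6398.0/86164) × 360° = 26.73°.
With 5 satellites evenly phased, successive equator crossings are 26.73/5 = 5.346° apart.

5.35°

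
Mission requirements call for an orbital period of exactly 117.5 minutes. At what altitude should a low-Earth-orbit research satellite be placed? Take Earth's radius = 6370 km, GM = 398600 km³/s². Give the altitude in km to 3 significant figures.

T = 117.5 min = 7050.0 s.
From T = 2π√(a³/μ): a = (μ T²/4π²)^(1/3) = (398600 × 7050.0² / 4π²)^(1/3) = 7947 km.
Altitude h = a − R = 7947 − 6370 = 1577 km.

1580 km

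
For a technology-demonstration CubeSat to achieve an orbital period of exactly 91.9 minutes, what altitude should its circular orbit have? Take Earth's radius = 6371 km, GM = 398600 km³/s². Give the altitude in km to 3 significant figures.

T = 91.9 min = 5514.0 s.
From T = 2π√(a³/μ): a = (μ T²/4π²)^(1/3) = (398600 × 5514.0² / 4π²)^(1/3) = 6746 km.
Altitude h = a − R = 6746 − 6371 = 375 km.

375 km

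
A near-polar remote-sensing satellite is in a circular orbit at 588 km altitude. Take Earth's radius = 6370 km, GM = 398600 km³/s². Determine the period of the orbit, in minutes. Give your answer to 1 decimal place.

Semi-major axis a = 6370 + 588 = 6958 km. Period T = 2π√(a³/μ) = 2π√(6958³/398600) = 5776.1 s = 96.27 min.

96.3 min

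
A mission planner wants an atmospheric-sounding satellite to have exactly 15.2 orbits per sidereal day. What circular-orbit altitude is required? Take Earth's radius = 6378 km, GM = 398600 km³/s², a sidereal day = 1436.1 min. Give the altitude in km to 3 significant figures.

Required period T = 86166 / 15.2 = 5668.8 s.
From T = 2π√(a³/μ): a = (μ T²/4π²)^(1/3) = (398600 × 5668.8² / 4π²)^(1/3) = 6872 km.
Altitude h = a − R = 6872 − 6378 = 494 km.

494 km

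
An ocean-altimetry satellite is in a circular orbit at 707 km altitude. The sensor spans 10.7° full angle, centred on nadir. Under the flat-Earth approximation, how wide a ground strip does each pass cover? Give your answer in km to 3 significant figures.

Half-angle = 10.7°/2 = 5.35°.
Swath width ≈ 2h·tan(θ/2) = 2 × 707 × tan(5.35°) = 132.4 km.

132 km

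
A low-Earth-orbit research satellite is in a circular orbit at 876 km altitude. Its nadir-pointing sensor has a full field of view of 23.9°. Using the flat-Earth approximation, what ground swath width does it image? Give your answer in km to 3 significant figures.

Half-angle = 23.9°/2 = 11.95°.
Swath width ≈ 2h·tan(θ/2) = 2 × 876 × tan(11.95°) = 370.8 km.

371 km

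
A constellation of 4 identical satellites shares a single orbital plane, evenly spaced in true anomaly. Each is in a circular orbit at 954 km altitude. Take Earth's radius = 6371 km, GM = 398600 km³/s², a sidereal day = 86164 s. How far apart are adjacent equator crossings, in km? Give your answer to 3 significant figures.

725 km

Semi-major axis a = 6371 + 954 = 7325 km. Period T = 2π√(a³/μ) = 2π√(7325³/398600) = 6239.1 s = 103.99 min.
Single-satellite node shift = (6239.1/86164) × 360° = 26.07°.
With 4 satellites evenly phased, successive equator crossings are 26.07/4 = 6.517° apart.
That is 6.517 × 111.2 = 725 km at the equator.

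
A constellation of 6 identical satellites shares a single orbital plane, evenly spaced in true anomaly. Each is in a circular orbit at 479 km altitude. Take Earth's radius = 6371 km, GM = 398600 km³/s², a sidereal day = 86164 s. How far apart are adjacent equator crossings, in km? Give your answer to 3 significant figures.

Semi-major axis a = 6371 + 479 = 6850 km. Period T = 2π√(a³/μ) = 2π√(6850³/398600) = 5642.2 s = 94.04 min.
Single-satellite node shift = (5642.2/86164) × 360° = 23.57°.
With 6 satellites evenly phased, successive equator crossings are 23.57/6 = 3.929° apart.
That is 3.929 × 111.2 = 437 km at the equator.

437 km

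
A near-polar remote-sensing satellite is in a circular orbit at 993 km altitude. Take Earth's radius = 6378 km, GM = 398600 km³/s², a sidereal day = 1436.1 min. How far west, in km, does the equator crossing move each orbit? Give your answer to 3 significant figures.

2930 km

Semi-major axis a = 6378 + 993 = 7371 km. Period T = 2π√(a³/μ) = 2π√(7371³/398600) = 6298.0 s = 104.97 min.
During one orbit Earth rotates (6298.0 / 86166) × 360° = 26.31°.
At the equator that is 26.31° × (2π·6378/360) km/° = 26.31 × 111.3 = 2929 km.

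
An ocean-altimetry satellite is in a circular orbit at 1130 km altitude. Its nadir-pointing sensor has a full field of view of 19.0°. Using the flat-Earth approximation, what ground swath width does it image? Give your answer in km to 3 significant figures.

Half-angle = 19.0°/2 = 9.5°.
Swath width ≈ 2h·tan(θ/2) = 2 × 1130 × tan(9.5°) = 378.2 km.

378 km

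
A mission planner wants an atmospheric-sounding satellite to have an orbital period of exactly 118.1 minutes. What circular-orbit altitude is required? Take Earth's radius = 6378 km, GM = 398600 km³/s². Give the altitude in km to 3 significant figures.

T = 118.1 min = 7086.0 s.
From T = 2π√(a³/μ): a = (μ T²/4π²)^(1/3) = (398600 × 7086.0² / 4π²)^(1/3) = 7974 km.
Altitude h = a − R = 7974 − 6378 = 1596 km.

1600 km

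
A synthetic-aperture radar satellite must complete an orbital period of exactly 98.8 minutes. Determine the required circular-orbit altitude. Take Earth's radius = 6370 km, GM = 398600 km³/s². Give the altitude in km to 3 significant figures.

709 km

T = 98.8 min = 5928.0 s.
From T = 2π√(a³/μ): a = (μ T²/4π²)^(1/3) = (398600 × 5928.0² / 4π²)^(1/3) = 7079 km.
Altitude h = a − R = 7079 − 6370 = 709 km.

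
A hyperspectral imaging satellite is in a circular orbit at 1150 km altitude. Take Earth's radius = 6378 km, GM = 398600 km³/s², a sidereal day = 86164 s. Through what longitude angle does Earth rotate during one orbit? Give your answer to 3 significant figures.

27.2°

Semi-major axis a = 6378 + 1150 = 7528 km. Period T = 2π√(a³/μ) = 2π√(7528³/398600) = 6500.3 s = 108.34 min.
During one orbit Earth rotates (6500.3 / 86164) × 360° = 27.16°.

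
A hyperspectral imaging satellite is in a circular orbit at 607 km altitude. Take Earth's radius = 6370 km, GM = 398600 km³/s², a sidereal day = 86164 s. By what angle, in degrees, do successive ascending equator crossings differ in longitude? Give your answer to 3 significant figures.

Semi-major axis a = 6370 + 607 = 6977 km. Period T = 2π√(a³/μ) = 2π√(6977³/398600) = 5799.8 s = 96.66 min.
During one orbit Earth rotates (5799.8 / 86164) × 360° = 24.23°.

24.2°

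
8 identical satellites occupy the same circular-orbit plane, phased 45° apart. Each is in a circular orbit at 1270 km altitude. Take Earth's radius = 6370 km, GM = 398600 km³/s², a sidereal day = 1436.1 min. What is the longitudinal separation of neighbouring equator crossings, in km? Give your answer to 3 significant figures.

386 km

Semi-major axis a = 6370 + 1270 = 7640 km. Period T = 2π√(a³/μ) = 2π√(7640³/398600) = 6645.9 s = 110.76 min.
Single-satellite node shift = (6645.9/86166) × 360° = 27.77°.
With 8 satellites evenly phased, successive equator crossings are 27.77/8 = 3.471° apart.
That is 3.471 × 111.2 = 386 km at the equator.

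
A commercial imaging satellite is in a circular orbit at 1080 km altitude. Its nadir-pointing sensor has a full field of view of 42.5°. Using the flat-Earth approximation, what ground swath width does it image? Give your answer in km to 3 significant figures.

840 km

Half-angle = 42.5°/2 = 21.25°.
Swath width ≈ 2h·tan(θ/2) = 2 × 1080 × tan(21.25°) = 840.0 km.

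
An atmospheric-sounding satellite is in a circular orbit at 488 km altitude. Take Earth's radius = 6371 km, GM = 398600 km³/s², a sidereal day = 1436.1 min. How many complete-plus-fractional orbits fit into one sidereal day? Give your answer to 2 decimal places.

Semi-major axis a = 6371 + 488 = 6859 km. Period T = 2π√(a³/μ) = 2π√(6859³/398600) = 5653.3 s = 94.22 min.
Orbits per sidereal day = 86166 / 5653.3 = 15.242.

15.24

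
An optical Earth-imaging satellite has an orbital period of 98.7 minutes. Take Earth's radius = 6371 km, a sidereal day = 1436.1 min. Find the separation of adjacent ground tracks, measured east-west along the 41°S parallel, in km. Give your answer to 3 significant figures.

2080 km

T = 98.7 min = 5922.0 s.
Node shift per orbit = (5922.0/86166) × 360° = 24.74°.
Equatorial spacing = 24.74 × 111.2 km/° = 2751 km.
At 41° latitude, spacing = 2751 × cos(41°) = 2076 km.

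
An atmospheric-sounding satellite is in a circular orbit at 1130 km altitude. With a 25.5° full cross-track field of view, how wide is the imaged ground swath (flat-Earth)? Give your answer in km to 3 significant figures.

511 km

Half-angle = 25.5°/2 = 12.75°.
Swath width ≈ 2h·tan(θ/2) = 2 × 1130 × tan(12.75°) = 511.4 km.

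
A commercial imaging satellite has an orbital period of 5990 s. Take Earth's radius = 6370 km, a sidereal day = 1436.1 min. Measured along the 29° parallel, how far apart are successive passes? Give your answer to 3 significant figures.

Node shift per orbit = (5990.0/86166) × 360° = 25.03°.
Equatorial spacing = 25.03 × 111.2 km/° = 2782 km.
At 29° latitude, spacing = 2782 × cos(29°) = 2433 km.

2430 km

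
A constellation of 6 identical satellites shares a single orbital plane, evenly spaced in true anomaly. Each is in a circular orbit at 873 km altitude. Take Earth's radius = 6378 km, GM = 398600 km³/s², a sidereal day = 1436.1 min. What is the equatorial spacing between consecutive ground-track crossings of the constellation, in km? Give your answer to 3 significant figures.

476 km

Semi-major axis a = 6378 + 873 = 7251 km. Period T = 2π√(a³/μ) = 2π√(7251³/398600) = 6144.8 s = 102.41 min.
Single-satellite node shift = (6144.8/86166) × 360° = 25.67°.
With 6 satellites evenly phased, successive equator crossings are 25.67/6 = 4.279° apart.
That is 4.279 × 111.3 = 476 km at the equator.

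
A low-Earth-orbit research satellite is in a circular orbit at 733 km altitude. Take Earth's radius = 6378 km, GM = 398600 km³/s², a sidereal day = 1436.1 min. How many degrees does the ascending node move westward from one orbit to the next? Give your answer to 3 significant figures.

24.9°

Semi-major axis a = 6378 + 733 = 7111 km. Period T = 2π√(a³/μ) = 2π√(7111³/398600) = 5967.7 s = 99.46 min.
During one orbit Earth rotates (5967.7 / 86166) × 360° = 24.93°.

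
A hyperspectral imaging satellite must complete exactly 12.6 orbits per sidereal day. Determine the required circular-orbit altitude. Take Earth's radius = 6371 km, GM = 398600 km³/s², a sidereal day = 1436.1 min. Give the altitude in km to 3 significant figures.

1420 km

Required period T = 86166 / 12.6 = 6838.6 s.
From T = 2π√(a³/μ): a = (μ T²/4π²)^(1/3) = (398600 × 6838.6² / 4π²)^(1/3) = 7787 km.
Altitude h = a − R = 7787 − 6371 = 1416 km.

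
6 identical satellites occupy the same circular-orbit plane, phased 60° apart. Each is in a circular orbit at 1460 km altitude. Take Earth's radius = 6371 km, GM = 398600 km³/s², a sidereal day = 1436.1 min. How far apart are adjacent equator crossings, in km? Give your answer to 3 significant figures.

Semi-major axis a = 6371 + 1460 = 7831 km. Period T = 2π√(a³/μ) = 2π√(7831³/398600) = 6896.6 s = 114.94 min.
Single-satellite node shift = (6896.6/86166) × 360° = 28.81°.
With 6 satellites evenly phased, successive equator crossings are 28.81/6 = 4.802° apart.
That is 4.802 × 111.2 = 534 km at the equator.

534 km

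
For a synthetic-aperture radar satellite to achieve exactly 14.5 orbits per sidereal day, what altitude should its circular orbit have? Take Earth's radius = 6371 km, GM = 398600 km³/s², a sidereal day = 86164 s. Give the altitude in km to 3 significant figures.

720 km

Required period T = 86164 / 14.5 = 5942.3 s.
From T = 2π√(a³/μ): a = (μ T²/4π²)^(1/3) = (398600 × 5942.3² / 4π²)^(1/3) = 7091 km.
Altitude h = a − R = 7091 − 6371 = 720 km.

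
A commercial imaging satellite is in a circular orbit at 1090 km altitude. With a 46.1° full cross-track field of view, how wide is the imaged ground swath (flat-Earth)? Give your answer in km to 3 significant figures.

Half-angle = 46.1°/2 = 23.05°.
Swath width ≈ 2h·tan(θ/2) = 2 × 1090 × tan(23.05°) = 927.6 km.

928 km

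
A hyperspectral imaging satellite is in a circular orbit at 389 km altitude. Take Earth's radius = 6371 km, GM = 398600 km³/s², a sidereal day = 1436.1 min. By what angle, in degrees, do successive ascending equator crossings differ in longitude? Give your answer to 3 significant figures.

23.1°

Semi-major axis a = 6371 + 389 = 6760 km. Period T = 2π√(a³/μ) = 2π√(6760³/398600) = 5531.4 s = 92.19 min.
During one orbit Earth rotates (5531.4 / 86166) × 360° = 23.11°.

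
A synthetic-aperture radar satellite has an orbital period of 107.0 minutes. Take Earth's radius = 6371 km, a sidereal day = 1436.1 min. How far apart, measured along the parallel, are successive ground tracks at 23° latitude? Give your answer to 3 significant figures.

T = 107.0 min = 6420.0 s.
Node shift per orbit = (6420.0/86166) × 360° = 26.82°.
Equatorial spacing = 26.82 × 111.2 km/° = 2983 km.
At 23° latitude, spacing = 2983 × cos(23°) = 2745 km.

2750 km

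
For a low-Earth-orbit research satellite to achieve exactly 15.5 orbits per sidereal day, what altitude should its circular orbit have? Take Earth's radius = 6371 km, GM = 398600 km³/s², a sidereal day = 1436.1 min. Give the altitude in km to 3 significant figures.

412 km

Required period T = 86166 / 15.5 = 5559.1 s.
From T = 2π√(a³/μ): a = (μ T²/4π²)^(1/3) = (398600 × 5559.1² / 4π²)^(1/3) = 6783 km.
Altitude h = a − R = 6783 − 6371 = 412 km.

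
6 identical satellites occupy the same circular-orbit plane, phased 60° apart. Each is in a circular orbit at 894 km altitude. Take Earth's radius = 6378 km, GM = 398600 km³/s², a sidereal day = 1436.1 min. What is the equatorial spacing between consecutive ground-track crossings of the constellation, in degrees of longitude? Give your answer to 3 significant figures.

4.30°

Semi-major axis a = 6378 + 894 = 7272 km. Period T = 2π√(a³/μ) = 2π√(7272³/398600) = 6171.5 s = 102.86 min.
Single-satellite node shift = (6171.5/86166) × 360° = 25.78°.
With 6 satellites evenly phased, successive equator crossings are 25.78/6 = 4.297° apart.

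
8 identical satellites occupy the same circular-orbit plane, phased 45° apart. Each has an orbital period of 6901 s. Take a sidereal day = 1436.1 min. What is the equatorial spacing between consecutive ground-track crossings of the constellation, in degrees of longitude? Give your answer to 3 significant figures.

3.60°

Single-satellite node shift = (6901.0/86166) × 360° = 28.83°.
With 8 satellites evenly phased, successive equator crossings are 28.83/8 = 3.604° apart.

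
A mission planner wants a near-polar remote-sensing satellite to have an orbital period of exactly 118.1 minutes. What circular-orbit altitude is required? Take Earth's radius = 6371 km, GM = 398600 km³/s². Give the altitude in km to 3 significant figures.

T = 118.1 min = 7086.0 s.
From T = 2π√(a³/μ): a = (μ T²/4π²)^(1/3) = (398600 × 7086.0² / 4π²)^(1/3) = 7974 km.
Altitude h = a − R = 7974 − 6371 = 1603 km.

1600 km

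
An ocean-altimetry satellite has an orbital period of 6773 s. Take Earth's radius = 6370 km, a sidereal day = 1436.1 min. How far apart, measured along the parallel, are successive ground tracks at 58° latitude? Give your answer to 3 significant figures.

1670 km

Node shift per orbit = (6773.0/86166) × 360° = 28.30°.
Equatorial spacing = 28.30 × 111.2 km/° = 3146 km.
At 58° latitude, spacing = 3146 × cos(58°) = 1667 km.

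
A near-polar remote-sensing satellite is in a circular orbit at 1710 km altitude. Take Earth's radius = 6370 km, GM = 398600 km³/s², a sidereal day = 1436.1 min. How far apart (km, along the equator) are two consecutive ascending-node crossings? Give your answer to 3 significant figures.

3360 km

Semi-major axis a = 6370 + 1710 = 8080 km. Period T = 2π√(a³/μ) = 2π√(8080³/398600) = 7228.2 s = 120.47 min.
During one orbit Earth rotates (7228.2 / 86166) × 360° = 30.20°.
At the equator that is 30.20° × (2π·6370/360) km/° = 30.20 × 111.2 = 3357 km.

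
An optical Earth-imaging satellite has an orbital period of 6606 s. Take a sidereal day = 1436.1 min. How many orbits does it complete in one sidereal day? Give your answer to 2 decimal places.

Orbits per sidereal day = 86166 / 6606.0 = 13.044.

13.04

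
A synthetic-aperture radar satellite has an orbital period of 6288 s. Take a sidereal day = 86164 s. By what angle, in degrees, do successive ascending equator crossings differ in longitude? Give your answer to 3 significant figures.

26.3°

During one orbit Earth rotates (6288.0 / 86164) × 360° = 26.27°.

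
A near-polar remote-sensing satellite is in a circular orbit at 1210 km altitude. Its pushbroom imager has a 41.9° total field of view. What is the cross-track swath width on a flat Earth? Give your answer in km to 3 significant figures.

Half-angle = 41.9°/2 = 20.95°.
Swath width ≈ 2h·tan(θ/2) = 2 × 1210 × tan(20.95°) = 926.5 km.

927 km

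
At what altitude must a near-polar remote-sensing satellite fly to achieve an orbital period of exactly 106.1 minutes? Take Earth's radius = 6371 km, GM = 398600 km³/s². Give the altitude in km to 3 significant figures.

1050 km

T = 106.1 min = 6366.0 s.
From T = 2π√(a³/μ): a = (μ T²/4π²)^(1/3) = (398600 × 6366.0² / 4π²)^(1/3) = 7424 km.
Altitude h = a − R = 7424 − 6371 = 1053 km.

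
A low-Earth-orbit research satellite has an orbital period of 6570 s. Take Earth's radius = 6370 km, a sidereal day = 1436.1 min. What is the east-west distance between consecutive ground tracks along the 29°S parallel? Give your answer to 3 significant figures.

Node shift per orbit = (6570.0/86166) × 360° = 27.45°.
Equatorial spacing = 27.45 × 111.2 km/° = 3052 km.
At 29° latitude, spacing = 3052 × cos(29°) = 2669 km.

2670 km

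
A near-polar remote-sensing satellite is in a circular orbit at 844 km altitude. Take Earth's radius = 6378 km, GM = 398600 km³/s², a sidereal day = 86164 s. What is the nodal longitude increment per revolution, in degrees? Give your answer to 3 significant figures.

25.5°

Semi-major axis a = 6378 + 844 = 7222 km. Period T = 2π√(a³/μ) = 2π√(7222³/398600) = 6108.0 s = 101.80 min.
During one orbit Earth rotates (6108.0 / 86164) × 360° = 25.52°.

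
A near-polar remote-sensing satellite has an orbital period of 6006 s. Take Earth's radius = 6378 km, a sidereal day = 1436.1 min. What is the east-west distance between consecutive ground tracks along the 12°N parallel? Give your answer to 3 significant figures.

Node shift per orbit = (6006.0/86166) × 360° = 25.09°.
Equatorial spacing = 25.09 × 111.3 km/° = 2793 km.
At 12° latitude, spacing = 2793 × cos(12°) = 2732 km.

2730 km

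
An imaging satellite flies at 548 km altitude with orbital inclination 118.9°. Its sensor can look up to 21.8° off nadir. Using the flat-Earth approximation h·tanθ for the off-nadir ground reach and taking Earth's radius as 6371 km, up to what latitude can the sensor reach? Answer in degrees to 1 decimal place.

Retrograde orbit: the ground track reaches ±(180° − i) = ±(180 − 118.9) = ±61.1°.
Sensor half-swath on the ground ≈ 548·tan(21.8°) = 219 km = 1.97° of latitude.
Maximum observable latitude ≈ 61.1 + 1.97 = 63.1°.

63.1°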